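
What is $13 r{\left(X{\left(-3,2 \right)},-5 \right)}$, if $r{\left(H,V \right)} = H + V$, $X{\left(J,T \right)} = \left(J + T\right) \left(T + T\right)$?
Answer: $-117$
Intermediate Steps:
$X{\left(J,T \right)} = 2 T \left(J + T\right)$ ($X{\left(J,T \right)} = \left(J + T\right) 2 T = 2 T \left(J + T\right)$)
$13 r{\left(X{\left(-3,2 \right)},-5 \right)} = 13 \left(2 \cdot 2 \left(-3 + 2\right) - 5\right) = 13 \left(2 \cdot 2 \left(-1\right) - 5\right) = 13 \left(-4 - 5\right) = 13 \left(-9\right) = -117$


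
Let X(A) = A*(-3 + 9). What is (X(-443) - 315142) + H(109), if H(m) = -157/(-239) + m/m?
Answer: -75953804/239 ≈ -3.1780e+5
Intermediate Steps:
H(m) = 396/239 (H(m) = -157*(-1/239) + 1 = 157/239 + 1 = 396/239)
X(A) = 6*A (X(A) = A*6 = 6*A)
(X(-443) - 315142) + H(109) = (6*(-443) - 315142) + 396/239 = (-2658 - 315142) + 396/239 = -317800 + 396/239 = -75953804/239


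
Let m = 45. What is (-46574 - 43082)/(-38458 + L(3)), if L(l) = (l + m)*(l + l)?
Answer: 44828/19085 ≈ 2.3489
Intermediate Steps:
L(l) = 2*l*(45 + l) (L(l) = (l + 45)*(l + l) = (45 + l)*(2*l) = 2*l*(45 + l))
(-46574 - 43082)/(-38458 + L(3)) = (-46574 - 43082)/(-38458 + 2*3*(45 + 3)) = -89656/(-38458 + 2*3*48) = -89656/(-38458 + 288) = -89656/(-38170) = -89656*(-1/38170) = 44828/19085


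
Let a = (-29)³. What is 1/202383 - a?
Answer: 4935918988/202383 ≈ 24389.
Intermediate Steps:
a = -24389
1/202383 - a = 1/202383 - 1*(-24389) = 1/202383 + 24389 = 4935918988/202383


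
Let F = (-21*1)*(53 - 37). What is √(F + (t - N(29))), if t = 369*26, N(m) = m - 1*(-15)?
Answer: √9214 ≈ 95.990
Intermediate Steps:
N(m) = 15 + m (N(m) = m + 15 = 15 + m)
F = -336 (F = -21*16 = -336)
t = 9594
√(F + (t - N(29))) = √(-336 + (9594 - (15 + 29))) = √(-336 + (9594 - 1*44)) = √(-336 + (9594 - 44)) = √(-336 + 9550) = √9214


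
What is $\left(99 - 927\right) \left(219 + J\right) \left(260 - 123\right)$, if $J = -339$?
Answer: $13612320$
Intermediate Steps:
$\left(99 - 927\right) \left(219 + J\right) \left(260 - 123\right) = \left(99 - 927\right) \left(219 - 339\right) \left(260 - 123\right) = - 828 \left(\left(-120\right) 137\right) = \left(-828\right) \left(-16440\right) = 13612320$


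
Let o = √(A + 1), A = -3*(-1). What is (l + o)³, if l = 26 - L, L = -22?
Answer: 125000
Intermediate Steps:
A = 3
l = 48 (l = 26 - 1*(-22) = 26 + 22 = 48)
o = 2 (o = √(3 + 1) = √4 = 2)
(l + o)³ = (48 + 2)³ = 50³ = 125000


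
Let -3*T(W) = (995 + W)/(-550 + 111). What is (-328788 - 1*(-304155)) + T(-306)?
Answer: -32440972/1317 ≈ -24632.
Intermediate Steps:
T(W) = 995/1317 + W/1317 (T(W) = -(995 + W)/(3*(-550 + 111)) = -(995 + W)/(3*(-439)) = -(995 + W)*(-1)/(3*439) = -(-995/439 - W/439)/3 = 995/1317 + W/1317)
(-328788 - 1*(-304155)) + T(-306) = (-328788 - 1*(-304155)) + (995/1317 + (1/1317)*(-306)) = (-328788 + 304155) + (995/1317 - 102/439) = -24633 + 689/1317 = -32440972/1317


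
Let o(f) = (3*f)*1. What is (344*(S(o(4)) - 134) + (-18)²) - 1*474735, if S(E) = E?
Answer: -516379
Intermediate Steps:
o(f) = 3*f
(344*(S(o(4)) - 134) + (-18)²) - 1*474735 = (344*(3*4 - 134) + (-18)²) - 1*474735 = (344*(12 - 134) + 324) - 474735 = (344*(-122) + 324) - 474735 = (-41968 + 324) - 474735 = -41644 - 474735 = -516379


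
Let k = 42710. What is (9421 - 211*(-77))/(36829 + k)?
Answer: 8556/26513 ≈ 0.32271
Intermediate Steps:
(9421 - 211*(-77))/(36829 + k) = (9421 - 211*(-77))/(36829 + 42710) = (9421 + 16247)/79539 = 25668*(1/79539) = 8556/26513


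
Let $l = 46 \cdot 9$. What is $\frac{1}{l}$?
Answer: $\frac{1}{414} \approx 0.0024155$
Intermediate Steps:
$l = 414$
$\frac{1}{l} = \frac{1}{414}$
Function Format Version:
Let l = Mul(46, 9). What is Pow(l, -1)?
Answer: Rational(1, 414) ≈ 0.0024155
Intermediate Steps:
l = 414
Pow(l, -1) = Pow(414, -1) = Rational(1, 414)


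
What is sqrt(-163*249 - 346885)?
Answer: 4*I*sqrt(24217) ≈ 622.47*I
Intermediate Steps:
sqrt(-163*249 - 346885) = sqrt(-40587 - 346885) = sqrt(-387472) = 4*I*sqrt(24217)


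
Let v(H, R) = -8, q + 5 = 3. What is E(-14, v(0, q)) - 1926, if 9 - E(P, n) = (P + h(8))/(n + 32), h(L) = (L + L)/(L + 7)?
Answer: -344963/180 ≈ -1916.5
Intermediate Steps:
h(L) = 2*L/(7 + L) (h(L) = (2*L)/(7 + L) = 2*L/(7 + L))
q = -2 (q = -5 + 3 = -2)
E(P, n) = 9 - (16/15 + P)/(32 + n) (E(P, n) = 9 - (P + 2*8/(7 + 8))/(n + 32) = 9 - (P + 2*8/15)/(32 + n) = 9 - (P + 2*8*(1/15))/(32 + n) = 9 - (P + 16/15)/(32 + n) = 9 - (16/15 + P)/(32 + n))
E(-14, v(0, q)) - 1926 = (4304/15 - 1*(-14) + 9*(-8))/(32 - 8) - 1926 = (4304/15 + 14 - 72)/24 - 1926 = (1/24)*(3434/15) - 1926 = 1717/180 - 1926 = -344963/180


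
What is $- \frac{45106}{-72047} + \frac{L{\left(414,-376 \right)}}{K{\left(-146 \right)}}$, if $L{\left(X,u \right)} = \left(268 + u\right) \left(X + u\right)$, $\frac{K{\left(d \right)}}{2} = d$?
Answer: $\frac{77212960}{5259431} \approx 14.681$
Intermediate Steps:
$K{\left(d \right)} = 2 d$
$- \frac{45106}{-72047} + \frac{L{\left(414,-376 \right)}}{K{\left(-146 \right)}} = - \frac{45106}{-72047} + \frac{\left(-376\right)^{2} + 268 \cdot 414 + 268 \left(-376\right) + 414 \left(-376\right)}{2 \left(-146\right)} = \left(-45106\right) \left(- \frac{1}{72047}\right) + \frac{141376 + 110952 - 100768 - 155664}{-292} = \frac{45106}{72047} - - \frac{1026}{73} = \frac{45106}{72047} + \frac{1026}{73} = \frac{77212960}{5259431}$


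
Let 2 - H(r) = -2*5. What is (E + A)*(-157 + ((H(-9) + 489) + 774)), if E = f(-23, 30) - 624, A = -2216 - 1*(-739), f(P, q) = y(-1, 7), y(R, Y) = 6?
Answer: -2342210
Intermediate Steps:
H(r) = 12 (H(r) = 2 - (-2)*5 = 2 - 1*(-10) = 2 + 10 = 12)
f(P, q) = 6
A = -1477 (A = -2216 + 739 = -1477)
E = -618 (E = 6 - 624 = -618)
(E + A)*(-157 + ((H(-9) + 489) + 774)) = (-618 - 1477)*(-157 + ((12 + 489) + 774)) = -2095*(-157 + (501 + 774)) = -2095*(-157 + 1275) = -2095*1118 = -2342210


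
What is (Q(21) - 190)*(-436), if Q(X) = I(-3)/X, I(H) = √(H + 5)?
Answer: 82840 - 436*√2/21 ≈ 82811.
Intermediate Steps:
I(H) = √(5 + H)
Q(X) = √2/X (Q(X) = √(5 - 3)/X = √2/X)
(Q(21) - 190)*(-436) = (√2/21 - 190)*(-436) = (-190 + √2/21)*(-436) = 82840 - 436*√2/21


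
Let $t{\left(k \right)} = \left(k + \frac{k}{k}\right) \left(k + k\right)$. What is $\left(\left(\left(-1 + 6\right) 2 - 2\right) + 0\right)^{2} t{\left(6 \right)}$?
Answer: $5376$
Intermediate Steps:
$t{\left(k \right)} = 2 k \left(1 + k\right)$ ($t{\left(k \right)} = \left(k + 1\right) 2 k = \left(1 + k\right) 2 k = 2 k \left(1 + k\right)$)
$\left(\left(\left(-1 + 6\right) 2 - 2\right) + 0\right)^{2} t{\left(6 \right)} = \left(\left(\left(-1 + 6\right) 2 - 2\right) + 0\right)^{2} \cdot 2 \cdot 6 \left(1 + 6\right) = \left(\left(5 \cdot 2 - 2\right) + 0\right)^{2} \cdot 2 \cdot 6 \cdot 7 = \left(\left(10 - 2\right) + 0\right)^{2} \cdot 84 = \left(8 + 0\right)^{2} \cdot 84 = 8^{2} \cdot 84 = 64 \cdot 84 = 5376$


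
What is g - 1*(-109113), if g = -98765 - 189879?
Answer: -179531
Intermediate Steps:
g = -288644
g - 1*(-109113) = -288644 - 1*(-109113) = -288644 + 109113 = -179531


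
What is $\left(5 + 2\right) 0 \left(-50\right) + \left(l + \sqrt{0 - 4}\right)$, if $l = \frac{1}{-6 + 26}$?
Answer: $\frac{1}{20} + 2 i \approx 0.05 + 2.0 i$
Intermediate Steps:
$l = \frac{1}{20} \approx 0.05$
$\left(5 + 2\right) 0 \left(-50\right) + \left(l + \sqrt{0 - 4}\right) = \left(5 + 2\right) 0 \left(-50\right) + \left(\frac{1}{20} + \sqrt{0 - 4}\right) = 7 \cdot 0 \left(-50\right) + \left(\frac{1}{20} + \sqrt{-4}\right) = 0 \left(-50\right) + \left(\frac{1}{20} + 2 i\right) = 0 + \left(\frac{1}{20} + 2 i\right) = \frac{1}{20} + 2 i$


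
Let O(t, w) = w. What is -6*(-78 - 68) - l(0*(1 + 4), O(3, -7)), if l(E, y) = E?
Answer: 876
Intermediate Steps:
-6*(-78 - 68) - l(0*(1 + 4), O(3, -7)) = -6*(-78 - 68) - 0*(1 + 4) = -6*(-146) - 0*5 = 876 - 1*0 = 876 + 0 = 876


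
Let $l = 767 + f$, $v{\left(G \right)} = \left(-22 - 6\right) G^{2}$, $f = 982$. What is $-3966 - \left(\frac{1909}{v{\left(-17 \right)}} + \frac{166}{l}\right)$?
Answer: $- \frac{56128437559}{14152908} \approx -3965.9$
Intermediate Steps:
$v{\left(G \right)} = - 28 G^{2}$ ($v{\left(G \right)} = \left(-22 - 6\right) G^{2} = - 28 G^{2}$)
$l = 1749$ ($l = 767 + 982 = 1749$)
$-3966 - \left(\frac{1909}{v{\left(-17 \right)}} + \frac{166}{l}\right) = -3966 - \left(\frac{1909}{\left(-28\right) \left(-17\right)^{2}} + \frac{166}{1749}\right) = -3966 - \left(\frac{1909}{\left(-28\right) 289} + 166 \cdot \frac{1}{1749}\right) = -3966 - \left(\frac{1909}{-8092} + \frac{166}{1749}\right) = -3966 - \left(1909 \left(- \frac{1}{8092}\right) + \frac{166}{1749}\right) = -3966 - \left(- \frac{1909}{8092} + \frac{166}{1749}\right) = -3966 - - \frac{1995569}{14152908} = -3966 + \frac{1995569}{14152908} = - \frac{56128437559}{14152908}$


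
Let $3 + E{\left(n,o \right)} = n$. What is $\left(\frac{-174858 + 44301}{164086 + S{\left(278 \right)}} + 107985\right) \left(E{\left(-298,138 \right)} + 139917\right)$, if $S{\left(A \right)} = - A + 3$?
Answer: $\frac{2469667462813248}{163811} \approx 1.5076 \cdot 10^{10}$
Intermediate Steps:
$E{\left(n,o \right)} = -3 + n$
$S{\left(A \right)} = 3 - A$
$\left(\frac{-174858 + 44301}{164086 + S{\left(278 \right)}} + 107985\right) \left(E{\left(-298,138 \right)} + 139917\right) = \left(\frac{-174858 + 44301}{164086 + \left(3 - 278\right)} + 107985\right) \left(\left(-3 - 298\right) + 139917\right) = \left(- \frac{130557}{164086 + \left(3 - 278\right)} + 107985\right) \left(-301 + 139917\right) = \left(- \frac{130557}{164086 - 275} + 107985\right) 139616 = \left(- \frac{130557}{163811} + 107985\right) 139616 = \frac{17689000278}{163811} \cdot 139616 = \frac{2469667462813248}{163811}$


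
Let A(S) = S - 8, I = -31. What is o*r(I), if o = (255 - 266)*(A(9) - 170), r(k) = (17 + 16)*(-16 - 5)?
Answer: -1288287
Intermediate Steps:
A(S) = -8 + S
r(k) = -693 (r(k) = 33*(-21) = -693)
o = 1859 (o = (255 - 266)*((-8 + 9) - 170) = -11*(1 - 170) = -11*(-169) = 1859)
o*r(I) = 1859*(-693) = -1288287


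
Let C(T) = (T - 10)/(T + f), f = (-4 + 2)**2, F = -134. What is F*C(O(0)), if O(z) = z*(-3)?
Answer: 335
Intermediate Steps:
O(z) = -3*z
f = 4 (f = (-2)**2 = 4)
C(T) = (-10 + T)/(4 + T) (C(T) = (T - 10)/(T + 4) = (-10 + T)/(4 + T))
F*C(O(0)) = -134*(-10 - 3*0)/(4 - 3*0) = -134*(-10 + 0)/(4 + 0) = -134*(-10)/4 = -67*(-10)/2 = -134*(-5/2) = 335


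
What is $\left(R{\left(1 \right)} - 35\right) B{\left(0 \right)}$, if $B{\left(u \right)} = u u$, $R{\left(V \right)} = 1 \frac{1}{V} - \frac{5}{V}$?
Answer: $0$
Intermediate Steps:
$R{\left(V \right)} = - \frac{4}{V}$ ($R{\left(V \right)} = \frac{1}{V} - \frac{5}{V} = - \frac{4}{V}$)
$B{\left(u \right)} = u^{2}$
$\left(R{\left(1 \right)} - 35\right) B{\left(0 \right)} = \left(- \frac{4}{1} - 35\right) 0^{2} = \left(\left(-4\right) 1 - 35\right) 0 = \left(-4 - 35\right) 0 = \left(-39\right) 0 = 0$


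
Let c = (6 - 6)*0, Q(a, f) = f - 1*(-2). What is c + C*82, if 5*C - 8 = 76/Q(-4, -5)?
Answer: -4264/15 ≈ -284.27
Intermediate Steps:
Q(a, f) = 2 + f (Q(a, f) = f + 2 = 2 + f)
c = 0 (c = 0*0 = 0)
C = -52/15 (C = 8/5 + (76/(2 - 5))/5 = 8/5 + (76/(-3))/5 = 8/5 + (76*(-⅓))/5 = 8/5 + (⅕)*(-76/3) = 8/5 - 76/15 = -52/15 ≈ -3.4667)
c + C*82 = 0 - 52/15*82 = 0 - 4264/15 = -4264/15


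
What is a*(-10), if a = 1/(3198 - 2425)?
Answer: -10/773 ≈ -0.012937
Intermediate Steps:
a = 1/773 ≈ 0.0012937
a*(-10) = (1/773)*(-10) = -10/773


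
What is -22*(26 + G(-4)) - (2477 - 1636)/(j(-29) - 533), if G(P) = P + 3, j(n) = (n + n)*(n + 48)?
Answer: -898409/1635 ≈ -549.49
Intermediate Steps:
j(n) = 2*n*(48 + n) (j(n) = (2*n)*(48 + n) = 2*n*(48 + n))
G(P) = 3 + P
-22*(26 + G(-4)) - (2477 - 1636)/(j(-29) - 533) = -22*(26 + (3 - 4)) - (2477 - 1636)/(2*(-29)*(48 - 29) - 533) = -22*(26 - 1) - 841/(2*(-29)*19 - 533) = -22*25 - 841/(-1102 - 533) = -550 - 841/(-1635) = -550 - 841*(-1)/1635 = -550 - 1*(-841/1635) = -550 + 841/1635 = -898409/1635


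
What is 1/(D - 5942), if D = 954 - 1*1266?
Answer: -1/6254 ≈ -0.00015990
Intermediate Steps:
D = -312 (D = 954 - 1266 = -312)
1/(D - 5942) = 1/(-312 - 5942) = 1/(-6254) = -1/6254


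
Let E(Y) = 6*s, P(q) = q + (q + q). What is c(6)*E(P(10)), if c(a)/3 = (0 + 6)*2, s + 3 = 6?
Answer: 648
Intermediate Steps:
s = 3 (s = -3 + 6 = 3)
c(a) = 36 (c(a) = 3*((0 + 6)*2) = 3*(6*2) = 3*12 = 36)
P(q) = 3*q (P(q) = q + 2*q = 3*q)
E(Y) = 18 (E(Y) = 6*3 = 18)
c(6)*E(P(10)) = 36*18 = 648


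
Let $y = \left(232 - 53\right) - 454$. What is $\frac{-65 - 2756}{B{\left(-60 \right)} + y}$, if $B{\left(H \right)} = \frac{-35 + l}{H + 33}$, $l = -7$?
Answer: $\frac{25389}{2461} \approx 10.317$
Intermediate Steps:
$y = -275$ ($y = 179 - 454 = -275$)
$B{\left(H \right)} = - \frac{42}{33 + H}$ ($B{\left(H \right)} = \frac{-35 - 7}{H + 33} = - \frac{42}{33 + H}$)
$\frac{-65 - 2756}{B{\left(-60 \right)} + y} = \frac{-65 - 2756}{- \frac{42}{33 - 60} - 275} = - \frac{2821}{- \frac{42}{-27} - 275} = - \frac{2821}{\left(-42\right) \left(- \frac{1}{27}\right) - 275} = - \frac{2821}{\frac{14}{9} - 275} = - \frac{2821}{- \frac{2461}{9}} = \left(-2821\right) \left(- \frac{9}{2461}\right) = \frac{25389}{2461}$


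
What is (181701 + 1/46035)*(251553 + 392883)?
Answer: 199646404933248/1705 ≈ 1.1709e+11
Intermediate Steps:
(181701 + 1/46035)*(251553 + 392883) = (181701 + 1/46035)*644436 = (8364605536/46035)*644436 = 199646404933248/1705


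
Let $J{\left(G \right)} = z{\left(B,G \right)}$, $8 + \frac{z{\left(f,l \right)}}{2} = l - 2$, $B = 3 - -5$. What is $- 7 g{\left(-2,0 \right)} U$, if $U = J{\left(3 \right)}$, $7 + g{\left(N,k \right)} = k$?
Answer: $-686$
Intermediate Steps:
$B = 8$ ($B = 3 + 5 = 8$)
$g{\left(N,k \right)} = -7 + k$
$z{\left(f,l \right)} = -20 + 2 l$ ($z{\left(f,l \right)} = -16 + 2 \left(l - 2\right) = -16 + 2 \left(-2 + l\right) = -16 + \left(-4 + 2 l\right) = -20 + 2 l$)
$J{\left(G \right)} = -20 + 2 G$
$U = -14$ ($U = -20 + 2 \cdot 3 = -20 + 6 = -14$)
$- 7 g{\left(-2,0 \right)} U = - 7 \left(-7 + 0\right) \left(-14\right) = \left(-7\right) \left(-7\right) \left(-14\right) = 49 \left(-14\right) = -686$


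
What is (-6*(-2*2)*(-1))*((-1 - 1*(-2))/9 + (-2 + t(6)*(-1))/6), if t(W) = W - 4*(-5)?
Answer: 328/3 ≈ 109.33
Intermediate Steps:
t(W) = 20 + W (t(W) = W + 20 = 20 + W)
(-6*(-2*2)*(-1))*((-1 - 1*(-2))/9 + (-2 + t(6)*(-1))/6) = (-6*(-2*2)*(-1))*((-1 - 1*(-2))/9 + (-2 + (20 + 6)*(-1))/6) = (-(-24)*(-1))*((-1 + 2)*(1/9) + (-2 + 26*(-1))*(1/6)) = (-6*4)*(1*(1/9) + (-2 - 26)*(1/6)) = -24*(1/9 - 28*1/6) = -24*(1/9 - 14/3) = -24*(-41/9) = 328/3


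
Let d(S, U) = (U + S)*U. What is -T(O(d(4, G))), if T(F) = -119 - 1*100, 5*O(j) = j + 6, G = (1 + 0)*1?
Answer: 219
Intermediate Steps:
G = 1 (G = 1*1 = 1)
d(S, U) = U*(S + U) (d(S, U) = (S + U)*U = U*(S + U))
O(j) = 6/5 + j/5 (O(j) = (j + 6)/5 = (6 + j)/5 = 6/5 + j/5)
T(F) = -219 (T(F) = -119 - 100 = -219)
-T(O(d(4, G))) = -1*(-219) = 219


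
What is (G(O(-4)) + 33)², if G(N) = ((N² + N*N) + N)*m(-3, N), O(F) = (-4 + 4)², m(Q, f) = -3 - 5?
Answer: 1089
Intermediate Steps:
m(Q, f) = -8
O(F) = 0 (O(F) = 0² = 0)
G(N) = -16*N² - 8*N (G(N) = ((N² + N*N) + N)*(-8) = ((N² + N²) + N)*(-8) = (2*N² + N)*(-8) = (N + 2*N²)*(-8) = -16*N² - 8*N)
(G(O(-4)) + 33)² = (-8*0*(1 + 2*0) + 33)² = (-8*0*(1 + 0) + 33)² = (-8*0*1 + 33)² = (0 + 33)² = 33² = 1089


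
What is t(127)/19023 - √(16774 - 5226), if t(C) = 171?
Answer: 57/6341 - 2*√2887 ≈ -107.45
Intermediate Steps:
t(127)/19023 - √(16774 - 5226) = 171/19023 - √(16774 - 5226) = 171*(1/19023) - √11548 = 57/6341 - 2*√2887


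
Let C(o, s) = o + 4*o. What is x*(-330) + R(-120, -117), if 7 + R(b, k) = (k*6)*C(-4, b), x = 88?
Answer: -15007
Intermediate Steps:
C(o, s) = 5*o
R(b, k) = -7 - 120*k (R(b, k) = -7 + (k*6)*(5*(-4)) = -7 + (6*k)*(-20) = -7 - 120*k)
x*(-330) + R(-120, -117) = 88*(-330) + (-7 - 120*(-117)) = -29040 + (-7 + 14040) = -29040 + 14033 = -15007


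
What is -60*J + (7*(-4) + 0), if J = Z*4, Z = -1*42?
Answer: 10052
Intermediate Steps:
Z = -42
J = -168 (J = -42*4 = -168)
-60*J + (7*(-4) + 0) = -60*(-168) + (7*(-4) + 0) = 10080 + (-28 + 0) = 10080 - 28 = 10052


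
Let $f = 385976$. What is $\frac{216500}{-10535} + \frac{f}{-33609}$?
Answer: $- \frac{2268521132}{70814163} \approx -32.035$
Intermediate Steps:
$\frac{216500}{-10535} + \frac{f}{-33609} = \frac{216500}{-10535} + \frac{385976}{-33609} = 216500 \left(- \frac{1}{10535}\right) + 385976 \left(- \frac{1}{33609}\right) = - \frac{43300}{2107} - \frac{385976}{33609} = - \frac{2268521132}{70814163}$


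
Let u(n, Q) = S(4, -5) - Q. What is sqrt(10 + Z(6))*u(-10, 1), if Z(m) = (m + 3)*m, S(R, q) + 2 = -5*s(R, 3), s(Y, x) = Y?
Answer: -184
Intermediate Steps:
S(R, q) = -2 - 5*R
u(n, Q) = -22 - Q (u(n, Q) = (-2 - 5*4) - Q = (-2 - 20) - Q = -22 - Q)
Z(m) = m*(3 + m) (Z(m) = (3 + m)*m = m*(3 + m))
sqrt(10 + Z(6))*u(-10, 1) = sqrt(10 + 6*(3 + 6))*(-22 - 1*1) = sqrt(10 + 6*9)*(-22 - 1) = sqrt(10 + 54)*(-23) = sqrt(64)*(-23) = 8*(-23) = -184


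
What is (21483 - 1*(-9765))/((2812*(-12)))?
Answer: -651/703 ≈ -0.92603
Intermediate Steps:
(21483 - 1*(-9765))/((2812*(-12))) = (21483 + 9765)/(-33744) = 31248*(-1/33744) = -651/703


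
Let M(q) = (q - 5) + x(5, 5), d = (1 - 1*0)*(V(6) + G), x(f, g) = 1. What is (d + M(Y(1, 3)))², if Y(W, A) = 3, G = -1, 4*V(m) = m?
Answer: ¼ ≈ 0.25000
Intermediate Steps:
V(m) = m/4
d = ½ (d = (1 - 1*0)*((¼)*6 - 1) = (1 + 0)*(3/2 - 1) = 1*(½) = ½ ≈ 0.50000)
M(q) = -4 + q (M(q) = (q - 5) + 1 = (-5 + q) + 1 = -4 + q)
(d + M(Y(1, 3)))² = (½ + (-4 + 3))² = (½ - 1)² = (-½)² = ¼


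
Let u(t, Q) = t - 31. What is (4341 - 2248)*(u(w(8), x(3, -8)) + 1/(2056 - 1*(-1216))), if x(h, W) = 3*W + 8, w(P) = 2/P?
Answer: -210583009/3272 ≈ -64359.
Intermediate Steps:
x(h, W) = 8 + 3*W
u(t, Q) = -31 + t
(4341 - 2248)*(u(w(8), x(3, -8)) + 1/(2056 - 1*(-1216))) = (4341 - 2248)*((-31 + 2/8) + 1/(2056 - 1*(-1216))) = 2093*((-31 + 2*(⅛)) + 1/(2056 + 1216)) = 2093*((-31 + ¼) + 1/3272) = 2093*(-123/4 + 1/3272) = 2093*(-100613/3272) = -210583009/3272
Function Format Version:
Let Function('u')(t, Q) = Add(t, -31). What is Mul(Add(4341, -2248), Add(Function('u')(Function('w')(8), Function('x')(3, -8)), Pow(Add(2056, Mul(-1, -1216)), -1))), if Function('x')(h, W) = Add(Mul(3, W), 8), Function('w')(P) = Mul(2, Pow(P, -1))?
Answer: Rational(-210583009, 3272) ≈ -64359.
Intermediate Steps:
Function('x')(h, W) = Add(8, Mul(3, W))
Function('u')(t, Q) = Add(-31, t)
Mul(Add(4341, -2248), Add(Function('u')(Function('w')(8), Function('x')(3, -8)), Pow(Add(2056, Mul(-1, -1216)), -1))) = Mul(Add(4341, -2248), Add(Add(-31, Mul(2, Pow(8, -1))), Pow(Add(2056, Mul(-1, -1216)), -1))) = Mul(2093, Add(Add(-31, Mul(2, Rational(1, 8))), Pow(Add(2056, 1216), -1))) = Mul(2093, Add(Add(-31, Rational(1, 4)), Pow(3272, -1))) = Mul(2093, Add(Rational(-123, 4), Rational(1, 3272))) = Mul(2093, Rational(-100613, 3272)) = Rational(-210583009, 3272)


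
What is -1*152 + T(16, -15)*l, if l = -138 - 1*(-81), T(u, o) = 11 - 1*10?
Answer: -209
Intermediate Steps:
T(u, o) = 1 (T(u, o) = 11 - 10 = 1)
l = -57 (l = -138 + 81 = -57)
-1*152 + T(16, -15)*l = -1*152 + 1*(-57) = -152 - 57 = -209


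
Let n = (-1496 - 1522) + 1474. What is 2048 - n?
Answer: 3592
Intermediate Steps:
n = -1544 (n = -3018 + 1474 = -1544)
2048 - n = 2048 - 1*(-1544) = 2048 + 1544 = 3592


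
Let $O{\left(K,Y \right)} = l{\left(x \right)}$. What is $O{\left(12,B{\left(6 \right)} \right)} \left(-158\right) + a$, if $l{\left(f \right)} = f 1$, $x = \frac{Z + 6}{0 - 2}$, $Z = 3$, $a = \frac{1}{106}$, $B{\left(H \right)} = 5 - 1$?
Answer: $\frac{75367}{106} \approx 711.01$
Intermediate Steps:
$B{\left(H \right)} = 4$
$a = \frac{1}{106} \approx 0.009434$
$x = - \frac{9}{2}$ ($x = \frac{3 + 6}{0 - 2} = \frac{9}{-2} = 9 \left(- \frac{1}{2}\right) = - \frac{9}{2} \approx -4.5$)
$l{\left(f \right)} = f$
$O{\left(K,Y \right)} = - \frac{9}{2}$
$O{\left(12,B{\left(6 \right)} \right)} \left(-158\right) + a = \left(- \frac{9}{2}\right) \left(-158\right) + \frac{1}{106} = 711 + \frac{1}{106} = \frac{75367}{106}$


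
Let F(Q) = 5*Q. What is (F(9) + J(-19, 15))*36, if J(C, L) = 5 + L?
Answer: 2340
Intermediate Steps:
(F(9) + J(-19, 15))*36 = (5*9 + (5 + 15))*36 = (45 + 20)*36 = 65*36 = 2340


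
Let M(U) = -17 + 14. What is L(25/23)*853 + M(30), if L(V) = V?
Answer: 21256/23 ≈ 924.17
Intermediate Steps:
M(U) = -3
L(25/23)*853 + M(30) = (25/23)*853 - 3 = 21325/23 - 3 = 21256/23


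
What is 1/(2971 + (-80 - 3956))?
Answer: -1/1065 ≈ -0.00093897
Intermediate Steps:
1/(2971 + (-80 - 3956)) = 1/(2971 - 4036) = 1/(-1065) = -1/1065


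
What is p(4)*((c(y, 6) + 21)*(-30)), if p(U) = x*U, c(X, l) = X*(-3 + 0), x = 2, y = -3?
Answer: -7200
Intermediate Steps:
c(X, l) = -3*X (c(X, l) = X*(-3) = -3*X)
p(U) = 2*U
p(4)*((c(y, 6) + 21)*(-30)) = (2*4)*((-3*(-3) + 21)*(-30)) = 8*((9 + 21)*(-30)) = 8*(30*(-30)) = 8*(-900) = -7200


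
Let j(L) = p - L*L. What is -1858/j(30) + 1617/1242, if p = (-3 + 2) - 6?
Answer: 1258085/375498 ≈ 3.3504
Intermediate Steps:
p = -7 (p = -1 - 6 = -7)
j(L) = -7 - L² (j(L) = -7 - L*L = -7 - L²)
-1858/j(30) + 1617/1242 = -1858/(-7 - 1*30²) + 1617/1242 = -1858/(-7 - 1*900) + 1617*(1/1242) = -1858/(-7 - 900) + 539/414 = -1858/(-907) + 539/414 = -1858*(-1/907) + 539/414 = 1858/907 + 539/414 = 1258085/375498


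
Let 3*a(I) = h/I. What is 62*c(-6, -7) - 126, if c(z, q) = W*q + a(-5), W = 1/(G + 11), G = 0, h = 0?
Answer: -1820/11 ≈ -165.45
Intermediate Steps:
a(I) = 0 (a(I) = (0/I)/3 = (⅓)*0 = 0)
W = 1/11 (W = 1/(0 + 11) = 1/11 ≈ 0.090909)
c(z, q) = q/11 (c(z, q) = q/11 + 0 = q/11)
62*c(-6, -7) - 126 = 62*((1/11)*(-7)) - 126 = 62*(-7/11) - 126 = -434/11 - 126 = -1820/11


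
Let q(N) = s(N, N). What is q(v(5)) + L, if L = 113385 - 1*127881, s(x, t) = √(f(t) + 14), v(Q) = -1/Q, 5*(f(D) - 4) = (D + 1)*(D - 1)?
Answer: -14496 + √11130/25 ≈ -14492.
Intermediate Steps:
f(D) = 4 + (1 + D)*(-1 + D)/5 (f(D) = 4 + ((D + 1)*(D - 1))/5 = 4 + ((1 + D)*(-1 + D))/5 = 4 + (1 + D)*(-1 + D)/5)
s(x, t) = √(89/5 + t²/5) (s(x, t) = √((19/5 + t²/5) + 14) = √(89/5 + t²/5))
q(N) = √(445 + 5*N²)/5
L = -14496 (L = 113385 - 127881 = -14496)
q(v(5)) + L = √(445 + 5*(-1/5)²)/5 - 14496 = √(445 + 5*(-1*⅕)²)/5 - 14496 = √(445 + 5*(-⅕)²)/5 - 14496 = √(445 + 5*(1/25))/5 - 14496 = √(445 + ⅕)/5 - 14496 = √(2226/5)/5 - 14496 = (√11130/5)/5 - 14496 = √11130/25 - 14496 = -14496 + √11130/25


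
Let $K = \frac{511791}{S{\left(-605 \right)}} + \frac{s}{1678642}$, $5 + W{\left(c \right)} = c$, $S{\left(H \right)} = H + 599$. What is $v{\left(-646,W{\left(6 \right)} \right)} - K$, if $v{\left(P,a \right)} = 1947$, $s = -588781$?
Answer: $\frac{73227274696}{839321} \approx 87246.0$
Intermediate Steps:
$S{\left(H \right)} = 599 + H$
$W{\left(c \right)} = -5 + c$
$K = - \frac{71593116709}{839321}$ ($K = \frac{511791}{599 - 605} - \frac{588781}{1678642} = \frac{511791}{-6} - \frac{588781}{1678642} = 511791 \left(- \frac{1}{6}\right) - \frac{588781}{1678642} = - \frac{170597}{2} - \frac{588781}{1678642} = - \frac{71593116709}{839321} \approx -85299.0$)
$v{\left(-646,W{\left(6 \right)} \right)} - K = 1947 - - \frac{71593116709}{839321} = 1947 + \frac{71593116709}{839321} = \frac{73227274696}{839321}$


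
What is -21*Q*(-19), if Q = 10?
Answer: 3990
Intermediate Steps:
-21*Q*(-19) = -21*10*(-19) = -210*(-19) = 3990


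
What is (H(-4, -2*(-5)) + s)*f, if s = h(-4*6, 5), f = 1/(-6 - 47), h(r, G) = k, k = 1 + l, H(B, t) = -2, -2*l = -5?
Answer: -3/106 ≈ -0.028302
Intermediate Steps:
l = 5/2 (l = -½*(-5) = 5/2 ≈ 2.5000)
k = 7/2 (k = 1 + 5/2 = 7/2 ≈ 3.5000)
h(r, G) = 7/2
f = -1/53 (f = 1/(-53) = -1/53 ≈ -0.018868)
s = 7/2 ≈ 3.5000
(H(-4, -2*(-5)) + s)*f = (-2 + 7/2)*(-1/53) = (3/2)*(-1/53) = -3/106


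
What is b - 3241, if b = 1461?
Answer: -1780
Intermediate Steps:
b - 3241 = 1461 - 3241 = -1780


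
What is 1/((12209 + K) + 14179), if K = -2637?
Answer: 1/23751 ≈ 4.2103e-5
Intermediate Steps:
1/((12209 + K) + 14179) = 1/((12209 - 2637) + 14179) = 1/(9572 + 14179) = 1/23751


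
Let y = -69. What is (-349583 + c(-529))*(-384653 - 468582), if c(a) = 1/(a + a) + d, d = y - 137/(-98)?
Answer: 7733119041760800/25921 ≈ 2.9833e+11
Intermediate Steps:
d = -6625/98 (d = -69 - 137/(-98) = -69 - 137*(-1)/98 = -69 - 1*(-137/98) = -69 + 137/98 = -6625/98 ≈ -67.602)
c(a) = -6625/98 + 1/(2*a) (c(a) = 1/(a + a) - 6625/98 = 1/(2*a) - 6625/98 = -6625/98 + 1/(2*a))
(-349583 + c(-529))*(-384653 - 468582) = (-349583 + (1/98)*(49 - 6625*(-529))/(-529))*(-384653 - 468582) = (-349583 + (1/98)*(-1/529)*(49 + 3504625))*(-853235) = (-349583 + (1/98)*(-1/529)*3504674)*(-853235) = (-349583 - 1752337/25921)*(-853235) = -9063293280/25921*(-853235) = 7733119041760800/25921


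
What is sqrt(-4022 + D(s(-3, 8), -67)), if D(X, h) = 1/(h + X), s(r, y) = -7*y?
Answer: I*sqrt(60848961)/123 ≈ 63.419*I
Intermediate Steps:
D(X, h) = 1/(X + h)
sqrt(-4022 + D(s(-3, 8), -67)) = sqrt(-4022 + 1/(-7*8 - 67)) = sqrt(-4022 + 1/(-56 - 67)) = sqrt(-4022 + 1/(-123)) = sqrt(-4022 - 1/123) = sqrt(-494707/123) = I*sqrt(60848961)/123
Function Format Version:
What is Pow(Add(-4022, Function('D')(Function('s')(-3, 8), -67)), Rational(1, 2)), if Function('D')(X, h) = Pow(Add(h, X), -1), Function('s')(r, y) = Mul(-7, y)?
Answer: Mul(Rational(1, 123), I, Pow(60848961, Rational(1, 2))) ≈ Mul(63.419, I)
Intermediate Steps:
Function('D')(X, h) = Pow(Add(X, h), -1)
Pow(Add(-4022, Function('D')(Function('s')(-3, 8), -67)), Rational(1, 2)) = Pow(Add(-4022, Pow(Add(Mul(-7, 8), -67), -1)), Rational(1, 2)) = Pow(Add(-4022, Pow(Add(-56, -67), -1)), Rational(1, 2)) = Pow(Add(-4022, Pow(-123, -1)), Rational(1, 2)) = Pow(Add(-4022, Rational(-1, 123)), Rational(1, 2)) = Pow(Rational(-494707, 123), Rational(1, 2)) = Mul(Rational(1, 123), I, Pow(60848961, Rational(1, 2)))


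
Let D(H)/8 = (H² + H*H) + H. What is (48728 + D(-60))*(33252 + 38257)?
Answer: 7569084632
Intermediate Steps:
D(H) = 8*H + 16*H² (D(H) = 8*((H² + H*H) + H) = 8*((H² + H²) + H) = 8*(2*H² + H) = 8*(H + 2*H²) = 8*H + 16*H²)
(48728 + D(-60))*(33252 + 38257) = (48728 + 8*(-60)*(1 + 2*(-60)))*(33252 + 38257) = (48728 + 8*(-60)*(1 - 120))*71509 = (48728 + 8*(-60)*(-119))*71509 = (48728 + 57120)*71509 = 105848*71509 = 7569084632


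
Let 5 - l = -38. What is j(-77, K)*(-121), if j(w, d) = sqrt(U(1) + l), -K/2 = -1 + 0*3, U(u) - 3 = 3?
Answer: -847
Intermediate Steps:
U(u) = 6 (U(u) = 3 + 3 = 6)
l = 43 (l = 5 - 1*(-38) = 5 + 38 = 43)
K = 2 (K = -2*(-1 + 0*3) = -2*(-1 + 0) = -2*(-1) = 2)
j(w, d) = 7 (j(w, d) = sqrt(6 + 43) = sqrt(49) = 7)
j(-77, K)*(-121) = 7*(-121) = -847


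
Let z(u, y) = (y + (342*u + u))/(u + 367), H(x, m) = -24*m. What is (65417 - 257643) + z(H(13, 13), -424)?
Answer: -2135974/11 ≈ -1.9418e+5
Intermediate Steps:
z(u, y) = (y + 343*u)/(367 + u)
(65417 - 257643) + z(H(13, 13), -424) = (65417 - 257643) + (-424 + 343*(-24*13))/(367 - 24*13) = -192226 + (-424 + 343*(-312))/(367 - 312) = -192226 + (-424 - 107016)/55 = -192226 + (1/55)*(-107440) = -192226 - 21488/11 = -2135974/11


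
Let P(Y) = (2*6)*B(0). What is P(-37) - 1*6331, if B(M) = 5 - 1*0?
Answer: -6271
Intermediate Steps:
B(M) = 5 (B(M) = 5 + 0 = 5)
P(Y) = 60 (P(Y) = (2*6)*5 = 12*5 = 60)
P(-37) - 1*6331 = 60 - 1*6331 = 60 - 6331 = -6271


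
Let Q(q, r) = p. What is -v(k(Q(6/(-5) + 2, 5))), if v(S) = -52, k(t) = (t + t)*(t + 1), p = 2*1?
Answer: 52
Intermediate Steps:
p = 2
Q(q, r) = 2
k(t) = 2*t*(1 + t) (k(t) = (2*t)*(1 + t) = 2*t*(1 + t))
-v(k(Q(6/(-5) + 2, 5))) = -1*(-52) = 52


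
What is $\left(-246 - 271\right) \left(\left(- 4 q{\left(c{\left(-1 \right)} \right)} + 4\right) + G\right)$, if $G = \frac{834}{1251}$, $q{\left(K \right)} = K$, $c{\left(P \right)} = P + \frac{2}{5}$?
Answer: $- \frac{54802}{15} \approx -3653.5$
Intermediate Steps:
$c{\left(P \right)} = \frac{2}{5} + P$ ($c{\left(P \right)} = P + 2 \cdot \frac{1}{5} = P + \frac{2}{5} = \frac{2}{5} + P$)
$G = \frac{2}{3}$ ($G = 834 \cdot \frac{1}{1251} = \frac{2}{3} \approx 0.66667$)
$\left(-246 - 271\right) \left(\left(- 4 q{\left(c{\left(-1 \right)} \right)} + 4\right) + G\right) = \left(-246 - 271\right) \left(\left(- 4 \left(\frac{2}{5} - 1\right) + 4\right) + \frac{2}{3}\right) = - 517 \left(\left(\left(-4\right) \left(- \frac{3}{5}\right) + 4\right) + \frac{2}{3}\right) = - 517 \left(\left(\frac{12}{5} + 4\right) + \frac{2}{3}\right) = - 517 \left(\frac{32}{5} + \frac{2}{3}\right) = \left(-517\right) \frac{106}{15} = - \frac{54802}{15}$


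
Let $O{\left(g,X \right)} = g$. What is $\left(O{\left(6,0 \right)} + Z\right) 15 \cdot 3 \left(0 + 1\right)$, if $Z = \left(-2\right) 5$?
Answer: $-180$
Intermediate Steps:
$Z = -10$
$\left(O{\left(6,0 \right)} + Z\right) 15 \cdot 3 \left(0 + 1\right) = \left(6 - 10\right) 15 \cdot 3 \left(0 + 1\right) = \left(-4\right) 15 \cdot 3 \cdot 1 = \left(-60\right) 3 = -180$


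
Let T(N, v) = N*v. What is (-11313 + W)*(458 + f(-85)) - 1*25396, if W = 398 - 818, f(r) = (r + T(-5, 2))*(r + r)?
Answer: -194887060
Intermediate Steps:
f(r) = 2*r*(-10 + r) (f(r) = (r - 5*2)*(r + r) = (r - 10)*(2*r) = (-10 + r)*(2*r) = 2*r*(-10 + r))
W = -420
(-11313 + W)*(458 + f(-85)) - 1*25396 = (-11313 - 420)*(458 + 2*(-85)*(-10 - 85)) - 1*25396 = -11733*(458 + 2*(-85)*(-95)) - 25396 = -11733*(458 + 16150) - 25396 = -11733*16608 - 25396 = -194861664 - 25396 = -194887060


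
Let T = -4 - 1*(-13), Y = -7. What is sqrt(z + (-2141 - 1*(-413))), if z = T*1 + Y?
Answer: I*sqrt(1726) ≈ 41.545*I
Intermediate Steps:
T = 9 (T = -4 + 13 = 9)
z = 2 (z = 9*1 - 7 = 9 - 7 = 2)
sqrt(z + (-2141 - 1*(-413))) = sqrt(2 + (-2141 - 1*(-413))) = sqrt(2 + (-2141 + 413)) = sqrt(2 - 1728) = sqrt(-1726) = I*sqrt(1726)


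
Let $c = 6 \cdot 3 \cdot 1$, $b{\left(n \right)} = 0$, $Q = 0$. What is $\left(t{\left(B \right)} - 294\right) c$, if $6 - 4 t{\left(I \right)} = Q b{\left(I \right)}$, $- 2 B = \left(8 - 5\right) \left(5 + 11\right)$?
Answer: $-5265$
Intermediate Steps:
$B = -24$ ($B = - \frac{\left(8 - 5\right) \left(5 + 11\right)}{2} = - \frac{3 \cdot 16}{2} = \left(- \frac{1}{2}\right) 48 = -24$)
$t{\left(I \right)} = \frac{3}{2}$ ($t{\left(I \right)} = \frac{3}{2} - \frac{0 \cdot 0}{4} = \frac{3}{2} - 0 = \frac{3}{2} + 0 = \frac{3}{2}$)
$c = 18$ ($c = 18 \cdot 1 = 18$)
$\left(t{\left(B \right)} - 294\right) c = \left(\frac{3}{2} - 294\right) 18 = \left(- \frac{585}{2}\right) 18 = -5265$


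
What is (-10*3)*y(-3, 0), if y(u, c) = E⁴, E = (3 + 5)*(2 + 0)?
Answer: -1966080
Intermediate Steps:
E = 16 (E = 8*2 = 16)
y(u, c) = 65536 (y(u, c) = 16⁴ = 65536)
(-10*3)*y(-3, 0) = -10*3*65536 = -30*65536 = -1966080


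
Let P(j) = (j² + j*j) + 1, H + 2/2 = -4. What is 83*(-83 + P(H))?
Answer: -2656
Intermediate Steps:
H = -5 (H = -1 - 4 = -5)
P(j) = 1 + 2*j² (P(j) = (j² + j²) + 1 = 2*j² + 1 = 1 + 2*j²)
83*(-83 + P(H)) = 83*(-83 + (1 + 2*(-5)²)) = 83*(-83 + (1 + 2*25)) = 83*(-83 + (1 + 50)) = 83*(-83 + 51) = 83*(-32) = -2656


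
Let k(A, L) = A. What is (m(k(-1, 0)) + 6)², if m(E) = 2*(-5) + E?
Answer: 25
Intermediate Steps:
m(E) = -10 + E
(m(k(-1, 0)) + 6)² = ((-10 - 1) + 6)² = (-11 + 6)² = (-5)² = 25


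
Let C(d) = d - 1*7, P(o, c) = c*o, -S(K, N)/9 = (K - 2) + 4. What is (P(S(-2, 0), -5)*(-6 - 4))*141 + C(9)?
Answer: 2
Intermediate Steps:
S(K, N) = -18 - 9*K (S(K, N) = -9*((K - 2) + 4) = -9*((-2 + K) + 4) = -9*(2 + K) = -18 - 9*K)
C(d) = -7 + d (C(d) = d - 7 = -7 + d)
(P(S(-2, 0), -5)*(-6 - 4))*141 + C(9) = ((-5*(-18 - 9*(-2)))*(-6 - 4))*141 + (-7 + 9) = (-5*(-18 + 18)*(-10))*141 + 2 = (-5*0*(-10))*141 + 2 = (0*(-10))*141 + 2 = 0*141 + 2 = 0 + 2 = 2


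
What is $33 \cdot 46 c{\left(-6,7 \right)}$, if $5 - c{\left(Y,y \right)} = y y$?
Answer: $-66792$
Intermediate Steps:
$c{\left(Y,y \right)} = 5 - y^{2}$ ($c{\left(Y,y \right)} = 5 - y y = 5 - y^{2}$)
$33 \cdot 46 c{\left(-6,7 \right)} = 33 \cdot 46 \left(5 - 7^{2}\right) = 1518 \left(5 - 49\right) = 1518 \left(-44\right) = -66792$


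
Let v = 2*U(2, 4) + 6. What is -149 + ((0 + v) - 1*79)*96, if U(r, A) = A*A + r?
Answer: -3701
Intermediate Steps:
U(r, A) = r + A² (U(r, A) = A² + r = r + A²)
v = 42 (v = 2*(2 + 4²) + 6 = 2*(2 + 16) + 6 = 2*18 + 6 = 36 + 6 = 42)
-149 + ((0 + v) - 1*79)*96 = -149 + ((0 + 42) - 1*79)*96 = -149 + (42 - 79)*96 = -149 - 37*96 = -149 - 3552 = -3701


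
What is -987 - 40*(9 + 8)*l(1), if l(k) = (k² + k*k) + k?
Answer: -3027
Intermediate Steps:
l(k) = k + 2*k² (l(k) = (k² + k²) + k = 2*k² + k = k + 2*k²)
-987 - 40*(9 + 8)*l(1) = -987 - 40*(9 + 8)*1*(1 + 2*1) = -987 - 680*1*(1 + 2) = -987 - 680*1*3 = -987 - 680*3 = -987 - 40*51 = -987 - 2040 = -3027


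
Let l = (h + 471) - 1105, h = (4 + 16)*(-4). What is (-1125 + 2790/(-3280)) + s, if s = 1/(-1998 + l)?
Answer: -62592811/55596 ≈ -1125.9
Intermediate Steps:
h = -80 (h = 20*(-4) = -80)
l = -714 (l = (-80 + 471) - 1105 = 391 - 1105 = -714)
s = -1/2712 (s = 1/(-1998 - 714) = 1/(-2712) = -1/2712 ≈ -0.00036873)
(-1125 + 2790/(-3280)) + s = (-1125 + 2790/(-3280)) - 1/2712 = (-1125 + 2790*(-1/3280)) - 1/2712 = (-1125 - 279/328) - 1/2712 = -369279/328 - 1/2712 = -62592811/55596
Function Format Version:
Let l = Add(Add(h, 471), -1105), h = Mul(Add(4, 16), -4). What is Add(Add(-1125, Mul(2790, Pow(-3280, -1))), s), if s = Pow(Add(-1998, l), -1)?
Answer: Rational(-62592811, 55596) ≈ -1125.9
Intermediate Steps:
h = -80 (h = Mul(20, -4) = -80)
l = -714 (l = Add(Add(-80, 471), -1105) = Add(391, -1105) = -714)
s = Rational(-1, 2712) (s = Pow(Add(-1998, -714), -1) = Pow(-2712, -1) = Rational(-1, 2712) ≈ -0.00036873)
Add(Add(-1125, Mul(2790, Pow(-3280, -1))), s) = Add(Add(-1125, Mul(2790, Pow(-3280, -1))), Rational(-1, 2712)) = Add(Add(-1125, Mul(2790, Rational(-1, 3280))), Rational(-1, 2712)) = Add(Add(-1125, Rational(-279, 328)), Rational(-1, 2712)) = Add(Rational(-369279, 328), Rational(-1, 2712)) = Rational(-62592811, 55596)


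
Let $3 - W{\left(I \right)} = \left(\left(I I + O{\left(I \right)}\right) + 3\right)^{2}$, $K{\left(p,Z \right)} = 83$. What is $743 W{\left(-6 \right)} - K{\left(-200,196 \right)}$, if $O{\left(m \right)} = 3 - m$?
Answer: $-1709726$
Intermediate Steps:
$W{\left(I \right)} = 3 - \left(6 + I^{2} - I\right)^{2}$ ($W{\left(I \right)} = 3 - \left(\left(I I - \left(-3 + I\right)\right) + 3\right)^{2} = 3 - \left(\left(I^{2} - \left(-3 + I\right)\right) + 3\right)^{2} = 3 - \left(\left(3 + I^{2} - I\right) + 3\right)^{2} = 3 - \left(6 + I^{2} - I\right)^{2}$)
$743 W{\left(-6 \right)} - K{\left(-200,196 \right)} = 743 \left(3 - \left(6 + \left(-6\right)^{2} - -6\right)^{2}\right) - 83 = 743 \left(3 - \left(6 + 36 + 6\right)^{2}\right) - 83 = 743 \left(3 - 48^{2}\right) - 83 = 743 \left(3 - 2304\right) - 83 = 743 \left(-2301\right) - 83 = -1709643 - 83 = -1709726$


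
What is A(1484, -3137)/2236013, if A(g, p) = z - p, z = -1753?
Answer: 1384/2236013 ≈ 0.00061896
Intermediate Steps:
A(g, p) = -1753 - p
A(1484, -3137)/2236013 = (-1753 - 1*(-3137))/2236013 = (-1753 + 3137)*(1/2236013) = 1384*(1/2236013) = 1384/2236013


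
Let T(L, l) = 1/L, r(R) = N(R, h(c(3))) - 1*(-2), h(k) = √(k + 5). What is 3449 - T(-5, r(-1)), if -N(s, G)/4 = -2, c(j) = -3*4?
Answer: 17246/5 ≈ 3449.2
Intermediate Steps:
c(j) = -12
h(k) = √(5 + k)
N(s, G) = 8 (N(s, G) = -4*(-2) = 8)
r(R) = 10 (r(R) = 8 - 1*(-2) = 8 + 2 = 10)
3449 - T(-5, r(-1)) = 3449 - 1/(-5) = 3449 - 1*(-⅕) = 3449 + ⅕ = 17246/5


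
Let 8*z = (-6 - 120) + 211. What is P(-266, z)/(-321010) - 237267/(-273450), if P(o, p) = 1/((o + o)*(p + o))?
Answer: 689849976076861/795051465071850 ≈ 0.86768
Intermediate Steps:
z = 85/8 (z = ((-6 - 120) + 211)/8 = (-126 + 211)/8 = (⅛)*85 = 85/8 ≈ 10.625)
P(o, p) = 1/(2*o*(o + p)) (P(o, p) = 1/((2*o)*(o + p)) = 1/(2*o*(o + p)))
P(-266, z)/(-321010) - 237267/(-273450) = ((½)/(-266*(-266 + 85/8)))/(-321010) - 237267/(-273450) = ((½)*(-1/266)/(-2043/8))*(-1/321010) - 237267*(-1/273450) = ((½)*(-1/266)*(-8/2043))*(-1/321010) + 79089/91150 = (2/271719)*(-1/321010) + 79089/91150 = -1/43612258095 + 79089/91150 = 689849976076861/795051465071850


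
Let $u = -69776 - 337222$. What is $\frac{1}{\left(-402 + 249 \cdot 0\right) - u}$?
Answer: $\frac{1}{406596} \approx 2.4594 \cdot 10^{-6}$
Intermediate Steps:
$u = -406998$ ($u = -69776 - 337222 = -406998$)
$\frac{1}{\left(-402 + 249 \cdot 0\right) - u} = \frac{1}{\left(-402 + 249 \cdot 0\right) - -406998} = \frac{1}{\left(-402 + 0\right) + 406998} = \frac{1}{-402 + 406998} = \frac{1}{406596}$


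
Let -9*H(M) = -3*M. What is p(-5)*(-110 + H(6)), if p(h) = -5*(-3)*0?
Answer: 0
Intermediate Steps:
H(M) = M/3 (H(M) = -(-1)*M/3 = M/3)
p(h) = 0 (p(h) = 15*0 = 0)
p(-5)*(-110 + H(6)) = 0*(-110 + (⅓)*6) = 0*(-110 + 2) = 0*(-108) = 0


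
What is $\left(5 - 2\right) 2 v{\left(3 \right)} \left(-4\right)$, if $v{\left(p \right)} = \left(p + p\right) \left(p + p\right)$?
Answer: $-864$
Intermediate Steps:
$v{\left(p \right)} = 4 p^{2}$ ($v{\left(p \right)} = 2 p 2 p = 4 p^{2}$)
$\left(5 - 2\right) 2 v{\left(3 \right)} \left(-4\right) = \left(5 - 2\right) 2 \cdot 4 \cdot 3^{2} \left(-4\right) = 3 \cdot 2 \cdot 4 \cdot 9 \left(-4\right) = 6 \cdot 36 \left(-4\right) = 216 \left(-4\right) = -864$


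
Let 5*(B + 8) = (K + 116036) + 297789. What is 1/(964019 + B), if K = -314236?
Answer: 5/4919644 ≈ 1.0163e-6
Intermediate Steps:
B = 99549/5 (B = -8 + ((-314236 + 116036) + 297789)/5 = -8 + (-198200 + 297789)/5 = -8 + (⅕)*99589 = -8 + 99589/5 = 99549/5 ≈ 19910.)
1/(964019 + B) = 1/(964019 + 99549/5) = 1/(4919644/5) = 5/4919644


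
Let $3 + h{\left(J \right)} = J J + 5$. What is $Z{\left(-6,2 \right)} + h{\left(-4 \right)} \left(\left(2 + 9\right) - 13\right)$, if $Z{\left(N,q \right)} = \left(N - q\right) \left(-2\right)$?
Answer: $-20$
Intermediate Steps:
$Z{\left(N,q \right)} = - 2 N + 2 q$
$h{\left(J \right)} = 2 + J^{2}$ ($h{\left(J \right)} = -3 + \left(J J + 5\right) = -3 + \left(J^{2} + 5\right) = -3 + \left(5 + J^{2}\right) = 2 + J^{2}$)
$Z{\left(-6,2 \right)} + h{\left(-4 \right)} \left(\left(2 + 9\right) - 13\right) = \left(\left(-2\right) \left(-6\right) + 2 \cdot 2\right) + \left(2 + \left(-4\right)^{2}\right) \left(\left(2 + 9\right) - 13\right) = \left(12 + 4\right) + \left(2 + 16\right) \left(11 - 13\right) = 16 + 18 \left(-2\right) = 16 - 36 = -20$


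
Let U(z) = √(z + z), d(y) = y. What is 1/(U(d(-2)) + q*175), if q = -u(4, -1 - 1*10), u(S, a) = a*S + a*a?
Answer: -13475/181575629 - 2*I/181575629 ≈ -7.4212e-5 - 1.1015e-8*I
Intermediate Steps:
U(z) = √2*√z (U(z) = √(2*z) = √2*√z)
u(S, a) = a² + S*a (u(S, a) = S*a + a² = a² + S*a)
q = -77 (q = -(-1 - 1*10)*(4 + (-1 - 1*10)) = -(-1 - 10)*(4 + (-1 - 10)) = -(-11)*(4 - 11) = -(-11)*(-7) = -1*77 = -77)
1/(U(d(-2)) + q*175) = 1/(√2*√(-2) - 77*175) = 1/(√2*(I*√2) - 13475) = 1/(2*I - 13475) = 1/(-13475 + 2*I) = (-13475 - 2*I)/181575629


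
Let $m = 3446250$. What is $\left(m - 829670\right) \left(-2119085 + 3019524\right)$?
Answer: $2356070678620$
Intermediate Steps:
$\left(m - 829670\right) \left(-2119085 + 3019524\right) = \left(3446250 - 829670\right) \left(-2119085 + 3019524\right) = 2616580 \cdot 900439 = 2356070678620$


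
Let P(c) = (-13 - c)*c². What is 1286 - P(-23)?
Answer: -4004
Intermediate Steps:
P(c) = c²*(-13 - c)
1286 - P(-23) = 1286 - (-23)²*(-13 - 1*(-23)) = 1286 - 529*(-13 + 23) = 1286 - 529*10 = 1286 - 1*5290 = 1286 - 5290 = -4004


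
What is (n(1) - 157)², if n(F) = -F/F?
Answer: 24964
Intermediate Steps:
n(F) = -1 (n(F) = -1*1 = -1)
(n(1) - 157)² = (-1 - 157)² = (-158)² = 24964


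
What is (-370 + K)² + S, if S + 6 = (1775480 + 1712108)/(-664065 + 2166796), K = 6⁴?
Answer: 27415962514/31973 ≈ 8.5747e+5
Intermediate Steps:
K = 1296
S = -117634/31973 (S = -6 + (1775480 + 1712108)/(-664065 + 2166796) = -6 + 3487588/1502731 = -6 + 3487588*(1/1502731) = -6 + 74204/31973 = -117634/31973 ≈ -3.6792)
(-370 + K)² + S = (-370 + 1296)² - 117634/31973 = 926² - 117634/31973 = 857476 - 117634/31973 = 27415962514/31973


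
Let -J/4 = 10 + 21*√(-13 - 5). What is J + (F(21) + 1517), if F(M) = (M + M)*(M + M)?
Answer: 3241 - 252*I*√2 ≈ 3241.0 - 356.38*I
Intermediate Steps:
J = -40 - 252*I*√2 (J = -4*(10 + 21*√(-13 - 5)) = -4*(10 + 21*√(-18)) = -4*(10 + 21*(3*I*√2)) = -4*(10 + 63*I*√2) = -40 - 252*I*√2 ≈ -40.0 - 356.38*I)
F(M) = 4*M² (F(M) = (2*M)*(2*M) = 4*M²)
J + (F(21) + 1517) = (-40 - 252*I*√2) + (4*21² + 1517) = (-40 - 252*I*√2) + (4*441 + 1517) = (-40 - 252*I*√2) + (1764 + 1517) = (-40 - 252*I*√2) + 3281 = 3241 - 252*I*√2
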